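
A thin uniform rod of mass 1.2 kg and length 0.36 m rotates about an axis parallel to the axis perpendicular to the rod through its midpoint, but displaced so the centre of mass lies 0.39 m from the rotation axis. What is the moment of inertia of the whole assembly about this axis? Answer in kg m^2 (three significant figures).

I_cm = (1/12)ML² = (1/12)(1.2)(0.36)² = 0.01296 kg m^2; centre at d = 0.39 m, so I = I_cm + Md² gives I = 0.01296 + (1.2)(0.39)² = 0.19548 kg m^2.

0.195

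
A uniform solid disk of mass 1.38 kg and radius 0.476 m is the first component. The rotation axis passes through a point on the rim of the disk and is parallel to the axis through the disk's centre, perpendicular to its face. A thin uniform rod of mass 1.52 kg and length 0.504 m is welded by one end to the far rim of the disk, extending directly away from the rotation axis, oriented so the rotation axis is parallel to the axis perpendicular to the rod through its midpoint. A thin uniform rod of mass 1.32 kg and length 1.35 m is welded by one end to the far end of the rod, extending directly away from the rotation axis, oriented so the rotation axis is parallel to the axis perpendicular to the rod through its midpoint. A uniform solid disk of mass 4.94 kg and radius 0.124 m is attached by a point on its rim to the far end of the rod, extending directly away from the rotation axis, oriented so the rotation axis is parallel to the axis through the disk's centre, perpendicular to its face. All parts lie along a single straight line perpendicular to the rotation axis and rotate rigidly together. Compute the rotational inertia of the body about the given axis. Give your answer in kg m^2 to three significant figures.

51.3

Solid disk: I_cm = (1/2)MR² = (1/2)(1.38)(0.476)² = 0.15634 kg m^2; centre at d = 0.476 m, so I = I_cm + Md² gives I = 0.15634 + (1.38)(0.476)² = 0.46901 kg m^2.
Thin rod: I_cm = (1/12)ML² = (1/12)(1.52)(0.504)² = 0.032175 kg m^2; centre at d = 0.476 + 0.476 + 0.252 = 1.204 m, so I = I_cm + Md² gives I = 0.032175 + (1.52)(1.204)² = 2.2356 kg m^2.
Thin rod: I_cm = (1/12)ML² = (1/12)(1.32)(1.35)² = 0.20048 kg m^2; centre at d = 0.476 + 0.476 + 0.252 + 0.252 + 0.675 = 2.131 m, so I = I_cm + Md² gives I = 0.20048 + (1.32)(2.131)² = 6.1948 kg m^2.
Solid disk: I_cm = (1/2)MR² = (1/2)(4.94)(0.124)² = 0.037979 kg m^2; centre at d = 0.476 + 0.476 + 0.252 + 0.252 + 0.675 + 0.675 + 0.124 = 2.93 m, so I = I_cm + Md² gives I = 0.037979 + (4.94)(2.93)² = 42.447 kg m^2.
Total I = 0.46901 + 2.2356 + 6.1948 + 42.447 = 51.347 kg m^2.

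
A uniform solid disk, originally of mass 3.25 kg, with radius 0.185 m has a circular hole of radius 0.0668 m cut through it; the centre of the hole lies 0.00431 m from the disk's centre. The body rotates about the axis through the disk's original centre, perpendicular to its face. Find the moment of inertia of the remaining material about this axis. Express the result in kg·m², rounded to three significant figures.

Unpierced body about its centre: I₀ = (1/2)MR² = (1/2)(3.25)(0.185)² = 0.055616 kg·m².
The removed disk has mass m = M·(r/R)² = (3.25)(0.0668/0.185)² = 0.42373 kg (same uniform areal density).
Its moment of inertia about the rotation axis (parallel-axis theorem): I_hole = (1/2)mr² + md² = (1/2)(0.42373)(0.0668)² + (0.42373)(0.00431)² = 0.00095327 kg·m².
Treating the hole as negative mass, I = I₀ − I_hole = 0.055616 − 0.00095327 = 0.054662 kg·m².

0.0547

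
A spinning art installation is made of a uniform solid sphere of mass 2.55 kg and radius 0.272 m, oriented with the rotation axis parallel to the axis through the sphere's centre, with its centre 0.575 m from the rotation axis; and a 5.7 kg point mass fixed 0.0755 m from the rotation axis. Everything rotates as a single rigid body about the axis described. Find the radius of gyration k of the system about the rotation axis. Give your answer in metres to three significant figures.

Solid sphere: I_cm = (2/5)MR² = (2/5)(2.55)(0.272)² = 0.075464 kg·m²; centre at d = 0.575 m, so the parallel axis theorem gives I = 0.075464 + (2.55)(0.575)² = 0.91856 kg·m².
Point mass: I_cm = 0; centre at d = 0.0755 m, so the parallel axis theorem gives I = 0 + (5.7)(0.0755)² = 0.032491 kg·m².
Total I = 0.95105 kg·m²; total mass M = 8.25 kg.
k = √(I/M) = √(0.95105/8.25) = 0.33953 m.

0.340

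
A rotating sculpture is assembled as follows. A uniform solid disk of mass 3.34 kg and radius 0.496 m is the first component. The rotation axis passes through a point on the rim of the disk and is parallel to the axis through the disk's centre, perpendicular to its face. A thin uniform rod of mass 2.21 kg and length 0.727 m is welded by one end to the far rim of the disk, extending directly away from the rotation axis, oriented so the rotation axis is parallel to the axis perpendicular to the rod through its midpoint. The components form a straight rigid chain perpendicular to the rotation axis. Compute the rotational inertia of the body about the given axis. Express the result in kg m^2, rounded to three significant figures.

5.39

Solid disk: I_cm = (1/2)MR² = (1/2)(3.34)(0.496)² = 0.41085 kg m^2; centre at d = 0.496 m, so I = I_cm + Md² gives I = 0.41085 + (3.34)(0.496)² = 1.2325 kg m^2.
Thin rod: I_cm = (1/12)ML² = (1/12)(2.21)(0.727)² = 0.097337 kg m^2; centre at d = 0.496 + 0.496 + 0.3635 = 1.3555 m, so I = I_cm + Md² gives I = 0.097337 + (2.21)(1.3555)² = 4.1579 kg m^2.
Total I = 1.2325 + 4.1579 = 5.3905 kg m^2.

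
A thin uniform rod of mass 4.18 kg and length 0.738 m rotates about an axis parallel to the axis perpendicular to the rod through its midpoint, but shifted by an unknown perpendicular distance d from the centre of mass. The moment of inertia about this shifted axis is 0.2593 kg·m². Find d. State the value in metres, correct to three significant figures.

About the centre-of-mass axis, I_cm = (1/12)ML² = (1/12)(4.18)(0.738)² = 0.18972 kg·m².
Parallel axis theorem: I = I_cm + Md², so Md² = 0.2593 − 0.18972 = 0.069582 kg·m².
d = √(0.069582 / 4.18) = 0.12902 m.

0.129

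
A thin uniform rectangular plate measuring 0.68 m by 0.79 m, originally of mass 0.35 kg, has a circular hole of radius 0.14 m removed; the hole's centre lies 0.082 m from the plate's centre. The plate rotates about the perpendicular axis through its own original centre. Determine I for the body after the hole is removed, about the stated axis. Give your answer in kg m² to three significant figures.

0.0310

Unpierced body about its centre: I₀ = (1/12)M(a²+b²) = (1/12)(0.35)[(0.68)² + (0.79)²] = 0.03169 kg m².
The removed disk has mass m = M·πr²/(ab) = (0.35)·π(0.14)²/(0.68·0.79) = 0.040118 kg (same uniform areal density).
Its moment of inertia about the rotation axis (parallel-axis theorem): I_hole = (1/2)mr² + md² = (1/2)(0.040118)(0.14)² + (0.040118)(0.082)² = 0.00066291 kg m².
Treating the hole as negative mass, I = I₀ − I_hole = 0.03169 − 0.00066291 = 0.031027 kg m².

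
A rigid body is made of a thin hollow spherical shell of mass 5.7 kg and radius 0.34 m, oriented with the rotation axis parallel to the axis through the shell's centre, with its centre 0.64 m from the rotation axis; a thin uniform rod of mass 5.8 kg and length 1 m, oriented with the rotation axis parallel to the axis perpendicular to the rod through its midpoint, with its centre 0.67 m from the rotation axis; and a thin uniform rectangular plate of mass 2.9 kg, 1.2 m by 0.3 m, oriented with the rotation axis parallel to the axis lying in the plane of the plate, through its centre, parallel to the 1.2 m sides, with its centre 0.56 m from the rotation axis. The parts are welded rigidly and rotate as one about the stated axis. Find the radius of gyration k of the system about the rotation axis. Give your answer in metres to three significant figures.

Spherical shell: I_cm = (2/3)MR² = (2/3)(5.7)(0.34)² = 0.43928 kg m^2; centre at d = 0.64 m, so the parallel axis theorem gives I = 0.43928 + (5.7)(0.64)² = 2.774 kg m^2.
Thin rod: I_cm = (1/12)ML² = (1/12)(5.8)(1)² = 0.48333 kg m^2; centre at d = 0.67 m, so the parallel axis theorem gives I = 0.48333 + (5.8)(0.67)² = 3.087 kg m^2.
Rectangular plate: I_cm = (1/12)Mb² = (1/12)(2.9)(0.3)² = 0.02175 kg m^2; centre at d = 0.56 m, so the parallel axis theorem gives I = 0.02175 + (2.9)(0.56)² = 0.93119 kg m^2.
Total I = 6.7921 kg m^2; total mass M = 14.4 kg.
k = √(I/M) = √(6.7921/14.4) = 0.68679 m.

0.687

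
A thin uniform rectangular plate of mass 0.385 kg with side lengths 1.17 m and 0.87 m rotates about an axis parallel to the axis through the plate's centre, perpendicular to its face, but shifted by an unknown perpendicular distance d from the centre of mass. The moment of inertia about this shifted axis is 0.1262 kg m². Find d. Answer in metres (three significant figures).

0.388

About the centre-of-mass axis, I_cm = (1/12)M(a²+b²) = (1/12)(0.385)[(1.17)² + (0.87)²] = 0.068203 kg m².
Parallel axis theorem: I = I_cm + Md², so Md² = 0.1262 − 0.068203 = 0.057997 kg m².
d = √(0.057997 / 0.385) = 0.38813 m.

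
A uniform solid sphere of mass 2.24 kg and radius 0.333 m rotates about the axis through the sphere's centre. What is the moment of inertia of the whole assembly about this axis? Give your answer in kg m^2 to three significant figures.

I_cm = (2/5)MR² = (2/5)(2.24)(0.333)² = 0.099357 kg m^2; axis through the centre, so I = 0.099357 kg m^2.

0.0994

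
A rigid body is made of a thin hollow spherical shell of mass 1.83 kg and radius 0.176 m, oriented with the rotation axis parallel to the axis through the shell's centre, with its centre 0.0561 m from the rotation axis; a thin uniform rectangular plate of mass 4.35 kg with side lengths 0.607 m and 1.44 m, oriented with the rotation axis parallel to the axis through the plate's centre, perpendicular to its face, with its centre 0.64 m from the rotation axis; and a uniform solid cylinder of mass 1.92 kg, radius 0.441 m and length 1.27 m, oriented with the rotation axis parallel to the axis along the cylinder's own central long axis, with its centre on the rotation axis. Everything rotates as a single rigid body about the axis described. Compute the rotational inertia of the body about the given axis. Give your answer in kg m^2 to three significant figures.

2.90

Spherical shell: I_cm = (2/3)MR² = (2/3)(1.83)(0.176)² = 0.037791 kg m^2; centre at d = 0.0561 m, so I = I_cm + Md² gives I = 0.037791 + (1.83)(0.0561)² = 0.04355 kg m^2.
Rectangular plate: I_cm = (1/12)M(a²+b²) = (1/12)(4.35)[(0.607)² + (1.44)²] = 0.88524 kg m^2; centre at d = 0.64 m, so I = I_cm + Md² gives I = 0.88524 + (4.35)(0.64)² = 2.667 kg m^2.
Solid cylinder: I_cm = (1/2)MR² = (1/2)(1.92)(0.441)² = 0.1867 kg m^2; axis through the centre, so I = 0.1867 kg m^2.
Total I = 0.04355 + 2.667 + 0.1867 = 2.8973 kg m^2.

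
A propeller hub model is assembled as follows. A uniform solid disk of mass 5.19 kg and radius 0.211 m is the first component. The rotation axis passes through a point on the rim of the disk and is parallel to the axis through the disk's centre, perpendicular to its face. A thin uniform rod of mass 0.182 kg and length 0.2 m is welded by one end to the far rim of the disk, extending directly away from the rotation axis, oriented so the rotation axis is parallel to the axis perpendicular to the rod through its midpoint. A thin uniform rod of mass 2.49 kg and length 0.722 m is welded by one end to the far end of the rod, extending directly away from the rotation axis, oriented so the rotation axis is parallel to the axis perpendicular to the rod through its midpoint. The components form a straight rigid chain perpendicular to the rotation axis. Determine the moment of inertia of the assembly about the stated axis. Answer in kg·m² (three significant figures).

2.91

Solid disk: I_cm = (1/2)MR² = (1/2)(5.19)(0.211)² = 0.11553 kg·m²; centre at d = 0.211 m, so I = I_cm + Md² gives I = 0.11553 + (5.19)(0.211)² = 0.3466 kg·m².
Thin rod: I_cm = (1/12)ML² = (1/12)(0.182)(0.2)² = 0.00060667 kg·m²; centre at d = 0.211 + 0.211 + 0.1 = 0.522 m, so I = I_cm + Md² gives I = 0.00060667 + (0.182)(0.522)² = 0.050199 kg·m².
Thin rod: I_cm = (1/12)ML² = (1/12)(2.49)(0.722)² = 0.10817 kg·m²; centre at d = 0.211 + 0.211 + 0.1 + 0.1 + 0.361 = 0.983 m, so I = I_cm + Md² gives I = 0.10817 + (2.49)(0.983)² = 2.5142 kg·m².
Total I = 0.3466 + 0.050199 + 2.5142 = 2.911 kg·m².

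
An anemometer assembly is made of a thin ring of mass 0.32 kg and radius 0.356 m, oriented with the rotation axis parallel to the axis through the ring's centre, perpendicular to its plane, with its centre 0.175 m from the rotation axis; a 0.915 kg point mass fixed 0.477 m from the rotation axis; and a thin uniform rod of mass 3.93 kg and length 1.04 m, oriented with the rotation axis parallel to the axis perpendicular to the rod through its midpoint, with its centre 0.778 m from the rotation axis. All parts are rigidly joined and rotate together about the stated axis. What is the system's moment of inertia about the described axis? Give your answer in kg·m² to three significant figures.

2.99

Thin ring: I_cm = MR² = (0.32)(0.356)² = 0.040556 kg·m²; centre at d = 0.175 m, so I = I_cm + Md² gives I = 0.040556 + (0.32)(0.175)² = 0.050356 kg·m².
Point mass: I_cm = 0; centre at d = 0.477 m, so I = I_cm + Md² gives I = 0 + (0.915)(0.477)² = 0.20819 kg·m².
Thin rod: I_cm = (1/12)ML² = (1/12)(3.93)(1.04)² = 0.35422 kg·m²; centre at d = 0.778 m, so I = I_cm + Md² gives I = 0.35422 + (3.93)(0.778)² = 2.733 kg·m².
Total I = 0.050356 + 0.20819 + 2.733 = 2.9915 kg·m².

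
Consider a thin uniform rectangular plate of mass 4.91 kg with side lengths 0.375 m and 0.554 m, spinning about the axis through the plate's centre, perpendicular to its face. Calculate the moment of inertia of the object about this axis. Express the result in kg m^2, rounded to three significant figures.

0.183

I_cm = (1/12)M(a²+b²) = (1/12)(4.91)[(0.375)² + (0.554)²] = 0.18312 kg m^2; axis through the centre, so I = 0.18312 kg m^2.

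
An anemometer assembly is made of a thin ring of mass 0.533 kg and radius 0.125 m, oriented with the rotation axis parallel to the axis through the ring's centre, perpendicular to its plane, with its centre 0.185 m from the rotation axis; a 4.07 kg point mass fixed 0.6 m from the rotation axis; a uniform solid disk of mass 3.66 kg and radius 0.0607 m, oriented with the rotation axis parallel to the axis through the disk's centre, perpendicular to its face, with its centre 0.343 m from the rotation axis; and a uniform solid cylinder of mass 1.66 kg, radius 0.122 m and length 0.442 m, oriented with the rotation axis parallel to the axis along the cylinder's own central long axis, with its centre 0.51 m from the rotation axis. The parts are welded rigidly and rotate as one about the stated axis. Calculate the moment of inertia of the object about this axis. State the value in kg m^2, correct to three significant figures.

Thin ring: I_cm = MR² = (0.533)(0.125)² = 0.0083281 kg m^2; centre at d = 0.185 m, so the parallel axis theorem gives I = 0.0083281 + (0.533)(0.185)² = 0.02657 kg m^2.
Point mass: I_cm = 0; centre at d = 0.6 m, so the parallel axis theorem gives I = 0 + (4.07)(0.6)² = 1.4652 kg m^2.
Solid disk: I_cm = (1/2)MR² = (1/2)(3.66)(0.0607)² = 0.0067426 kg m^2; centre at d = 0.343 m, so the parallel axis theorem gives I = 0.0067426 + (3.66)(0.343)² = 0.43734 kg m^2.
Solid cylinder: I_cm = (1/2)MR² = (1/2)(1.66)(0.122)² = 0.012354 kg m^2; centre at d = 0.51 m, so the parallel axis theorem gives I = 0.012354 + (1.66)(0.51)² = 0.44412 kg m^2.
Total I = 0.02657 + 1.4652 + 0.43734 + 0.44412 = 2.3732 kg m^2.

2.37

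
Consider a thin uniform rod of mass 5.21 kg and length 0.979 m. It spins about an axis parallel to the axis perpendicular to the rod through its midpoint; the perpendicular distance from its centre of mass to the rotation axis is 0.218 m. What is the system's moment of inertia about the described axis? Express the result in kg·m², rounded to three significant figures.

I_cm = (1/12)ML² = (1/12)(5.21)(0.979)² = 0.41612 kg·m²; centre at d = 0.218 m, so the parallel axis theorem gives I = 0.41612 + (5.21)(0.218)² = 0.66372 kg·m².

0.664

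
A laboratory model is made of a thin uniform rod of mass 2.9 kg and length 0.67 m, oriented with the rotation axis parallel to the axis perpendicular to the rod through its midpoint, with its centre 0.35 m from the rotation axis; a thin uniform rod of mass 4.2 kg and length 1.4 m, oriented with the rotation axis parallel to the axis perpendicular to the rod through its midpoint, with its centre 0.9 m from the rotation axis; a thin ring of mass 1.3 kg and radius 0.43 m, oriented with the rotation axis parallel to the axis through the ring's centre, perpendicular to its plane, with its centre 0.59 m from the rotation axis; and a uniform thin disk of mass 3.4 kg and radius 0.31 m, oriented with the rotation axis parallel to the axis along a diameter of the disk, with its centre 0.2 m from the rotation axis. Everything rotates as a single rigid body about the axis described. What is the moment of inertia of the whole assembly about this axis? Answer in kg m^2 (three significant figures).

5.46

Thin rod: I_cm = (1/12)ML² = (1/12)(2.9)(0.67)² = 0.10848 kg m^2; centre at d = 0.35 m, so the parallel axis theorem gives I = 0.10848 + (2.9)(0.35)² = 0.46373 kg m^2.
Thin rod: I_cm = (1/12)ML² = (1/12)(4.2)(1.4)² = 0.686 kg m^2; centre at d = 0.9 m, so the parallel axis theorem gives I = 0.686 + (4.2)(0.9)² = 4.088 kg m^2.
Thin ring: I_cm = MR² = (1.3)(0.43)² = 0.24037 kg m^2; centre at d = 0.59 m, so the parallel axis theorem gives I = 0.24037 + (1.3)(0.59)² = 0.6929 kg m^2.
Thin disk: I_cm = (1/4)MR² = (1/4)(3.4)(0.31)² = 0.081685 kg m^2; centre at d = 0.2 m, so the parallel axis theorem gives I = 0.081685 + (3.4)(0.2)² = 0.21769 kg m^2.
Total I = 0.46373 + 4.088 + 0.6929 + 0.21769 = 5.4623 kg m^2.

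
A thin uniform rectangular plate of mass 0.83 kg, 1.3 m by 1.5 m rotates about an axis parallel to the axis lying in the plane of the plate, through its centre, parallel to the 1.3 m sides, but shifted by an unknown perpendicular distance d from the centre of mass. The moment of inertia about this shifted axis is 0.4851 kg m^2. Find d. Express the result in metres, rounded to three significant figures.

0.630

About the centre-of-mass axis, I_cm = (1/12)Mb² = (1/12)(0.83)(1.5)² = 0.15562 kg m^2.
Parallel axis theorem: I = I_cm + Md², so Md² = 0.4851 − 0.15562 = 0.32948 kg m^2.
d = √(0.32948 / 0.83) = 0.63005 m.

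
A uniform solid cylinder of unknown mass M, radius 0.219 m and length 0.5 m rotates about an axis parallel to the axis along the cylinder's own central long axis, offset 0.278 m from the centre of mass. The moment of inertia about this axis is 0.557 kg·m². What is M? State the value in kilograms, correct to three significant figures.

I = I_cm + Md² = (1/2)MR² + Md² = M·[0.5·(0.219)² + (0.278)²] = M·0.10126.
So M = 0.557 / 0.10126 = 5.5004 kg.

5.50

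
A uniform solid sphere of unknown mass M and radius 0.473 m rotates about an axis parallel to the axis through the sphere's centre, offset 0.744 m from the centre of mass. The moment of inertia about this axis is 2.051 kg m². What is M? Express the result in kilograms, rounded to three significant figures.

I = I_cm + Md² = (2/5)MR² + Md² = M·[0.4·(0.473)² + (0.744)²] = M·0.64303.
So M = 2.051 / 0.64303 = 3.1896 kg.

3.19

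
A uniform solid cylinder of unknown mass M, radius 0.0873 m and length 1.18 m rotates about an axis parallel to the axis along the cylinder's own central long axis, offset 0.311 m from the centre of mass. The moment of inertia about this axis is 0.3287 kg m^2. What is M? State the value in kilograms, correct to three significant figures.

3.27

I = I_cm + Md² = (1/2)MR² + Md² = M·[0.5·(0.0873)² + (0.311)²] = M·0.10053.
So M = 0.3287 / 0.10053 = 3.2696 kg.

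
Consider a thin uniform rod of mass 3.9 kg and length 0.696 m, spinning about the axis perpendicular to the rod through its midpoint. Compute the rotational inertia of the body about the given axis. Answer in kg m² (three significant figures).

0.157

I_cm = (1/12)ML² = (1/12)(3.9)(0.696)² = 0.15744 kg m²; axis through the centre, so I = 0.15744 kg m².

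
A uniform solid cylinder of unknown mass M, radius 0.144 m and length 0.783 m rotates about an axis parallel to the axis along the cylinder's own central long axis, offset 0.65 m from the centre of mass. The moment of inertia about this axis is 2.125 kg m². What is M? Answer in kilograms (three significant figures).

4.91

I = I_cm + Md² = (1/2)MR² + Md² = M·[0.5·(0.144)² + (0.65)²] = M·0.43287.
So M = 2.125 / 0.43287 = 4.9091 kg.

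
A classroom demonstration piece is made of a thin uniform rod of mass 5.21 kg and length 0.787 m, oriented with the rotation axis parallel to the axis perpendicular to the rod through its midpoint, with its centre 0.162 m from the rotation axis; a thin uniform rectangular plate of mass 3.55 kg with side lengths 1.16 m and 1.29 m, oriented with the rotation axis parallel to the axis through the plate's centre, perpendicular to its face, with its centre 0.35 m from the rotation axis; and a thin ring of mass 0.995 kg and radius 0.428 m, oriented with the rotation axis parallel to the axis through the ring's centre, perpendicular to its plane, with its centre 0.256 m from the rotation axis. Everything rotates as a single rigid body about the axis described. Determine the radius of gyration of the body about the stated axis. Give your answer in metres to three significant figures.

Thin rod: I_cm = (1/12)ML² = (1/12)(5.21)(0.787)² = 0.26891 kg m²; centre at d = 0.162 m, so the parallel axis theorem gives I = 0.26891 + (5.21)(0.162)² = 0.40564 kg m².
Rectangular plate: I_cm = (1/12)M(a²+b²) = (1/12)(3.55)[(1.16)² + (1.29)²] = 0.89037 kg m²; centre at d = 0.35 m, so the parallel axis theorem gives I = 0.89037 + (3.55)(0.35)² = 1.3252 kg m².
Thin ring: I_cm = MR² = (0.995)(0.428)² = 0.18227 kg m²; centre at d = 0.256 m, so the parallel axis theorem gives I = 0.18227 + (0.995)(0.256)² = 0.24748 kg m².
Total I = 1.9784 kg m²; total mass M = 9.755 kg.
k = √(I/M) = √(1.9784/9.755) = 0.45034 m.

0.450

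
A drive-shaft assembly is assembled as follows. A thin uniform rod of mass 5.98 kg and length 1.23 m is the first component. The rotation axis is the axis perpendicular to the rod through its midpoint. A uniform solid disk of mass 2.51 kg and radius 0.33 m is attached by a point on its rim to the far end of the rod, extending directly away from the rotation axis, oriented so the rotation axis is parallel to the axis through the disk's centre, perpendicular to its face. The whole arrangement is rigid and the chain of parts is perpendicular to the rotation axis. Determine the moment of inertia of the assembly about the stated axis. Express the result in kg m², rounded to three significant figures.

Thin rod: I_cm = (1/12)ML² = (1/12)(5.98)(1.23)² = 0.75393 kg m²; axis through the centre, so I = 0.75393 kg m².
Solid disk: I_cm = (1/2)MR² = (1/2)(2.51)(0.33)² = 0.13667 kg m²; centre at d = 0.615 + 0.33 = 0.945 m, so the parallel axis theorem gives I = 0.13667 + (2.51)(0.945)² = 2.3782 kg m².
Total I = 0.75393 + 2.3782 = 3.1321 kg m².

3.13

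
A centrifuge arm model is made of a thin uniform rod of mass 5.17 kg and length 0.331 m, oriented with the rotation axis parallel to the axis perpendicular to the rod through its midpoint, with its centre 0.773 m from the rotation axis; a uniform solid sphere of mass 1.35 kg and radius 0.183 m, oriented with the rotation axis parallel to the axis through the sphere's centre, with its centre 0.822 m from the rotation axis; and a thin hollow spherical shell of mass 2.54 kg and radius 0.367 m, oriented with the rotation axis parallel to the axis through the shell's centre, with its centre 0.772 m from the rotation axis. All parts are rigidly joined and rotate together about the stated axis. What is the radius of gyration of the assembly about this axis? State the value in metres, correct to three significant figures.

0.801

Thin rod: I_cm = (1/12)ML² = (1/12)(5.17)(0.331)² = 0.047203 kg·m²; centre at d = 0.773 m, so I = I_cm + Md² gives I = 0.047203 + (5.17)(0.773)² = 3.1364 kg·m².
Solid sphere: I_cm = (2/5)MR² = (2/5)(1.35)(0.183)² = 0.018084 kg·m²; centre at d = 0.822 m, so I = I_cm + Md² gives I = 0.018084 + (1.35)(0.822)² = 0.93026 kg·m².
Spherical shell: I_cm = (2/3)MR² = (2/3)(2.54)(0.367)² = 0.22807 kg·m²; centre at d = 0.772 m, so I = I_cm + Md² gives I = 0.22807 + (2.54)(0.772)² = 1.7419 kg·m².
Total I = 5.8086 kg·m²; total mass M = 9.06 kg.
k = √(I/M) = √(5.8086/9.06) = 0.8007 m.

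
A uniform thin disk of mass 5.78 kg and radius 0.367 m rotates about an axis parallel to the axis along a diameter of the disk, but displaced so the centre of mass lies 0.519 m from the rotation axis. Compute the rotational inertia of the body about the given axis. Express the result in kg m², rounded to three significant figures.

I_cm = (1/4)MR² = (1/4)(5.78)(0.367)² = 0.19463 kg m²; centre at d = 0.519 m, so the parallel axis theorem gives I = 0.19463 + (5.78)(0.519)² = 1.7515 kg m².

1.75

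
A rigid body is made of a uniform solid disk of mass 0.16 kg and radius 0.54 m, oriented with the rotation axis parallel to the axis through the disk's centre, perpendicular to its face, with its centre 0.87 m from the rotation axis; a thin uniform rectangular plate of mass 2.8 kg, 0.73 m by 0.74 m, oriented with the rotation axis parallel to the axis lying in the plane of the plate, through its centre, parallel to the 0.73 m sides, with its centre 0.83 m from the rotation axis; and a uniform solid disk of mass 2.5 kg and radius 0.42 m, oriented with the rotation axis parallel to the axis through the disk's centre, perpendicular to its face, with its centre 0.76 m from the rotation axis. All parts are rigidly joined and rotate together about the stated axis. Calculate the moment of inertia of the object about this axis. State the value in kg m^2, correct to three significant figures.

3.87

Solid disk: I_cm = (1/2)MR² = (1/2)(0.16)(0.54)² = 0.023328 kg m^2; centre at d = 0.87 m, so I = I_cm + Md² gives I = 0.023328 + (0.16)(0.87)² = 0.14443 kg m^2.
Rectangular plate: I_cm = (1/12)Mb² = (1/12)(2.8)(0.74)² = 0.12777 kg m^2; centre at d = 0.83 m, so I = I_cm + Md² gives I = 0.12777 + (2.8)(0.83)² = 2.0567 kg m^2.
Solid disk: I_cm = (1/2)MR² = (1/2)(2.5)(0.42)² = 0.2205 kg m^2; centre at d = 0.76 m, so I = I_cm + Md² gives I = 0.2205 + (2.5)(0.76)² = 1.6645 kg m^2.
Total I = 0.14443 + 2.0567 + 1.6645 = 3.8656 kg m^2.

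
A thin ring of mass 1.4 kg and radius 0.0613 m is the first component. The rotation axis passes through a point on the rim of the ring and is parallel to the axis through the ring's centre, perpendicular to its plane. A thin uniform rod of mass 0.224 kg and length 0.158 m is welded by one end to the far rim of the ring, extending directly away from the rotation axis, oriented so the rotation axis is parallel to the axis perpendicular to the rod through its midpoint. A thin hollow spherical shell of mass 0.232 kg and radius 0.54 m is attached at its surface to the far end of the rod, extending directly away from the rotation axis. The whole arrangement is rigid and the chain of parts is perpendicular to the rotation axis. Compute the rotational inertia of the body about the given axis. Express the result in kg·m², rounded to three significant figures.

0.221

Thin ring: I_cm = MR² = (1.4)(0.0613)² = 0.0052608 kg·m²; centre at d = 0.0613 m, so the parallel axis theorem gives I = 0.0052608 + (1.4)(0.0613)² = 0.010522 kg·m².
Thin rod: I_cm = (1/12)ML² = (1/12)(0.224)(0.158)² = 0.00046599 kg·m²; centre at d = 0.0613 + 0.0613 + 0.079 = 0.2016 m, so the parallel axis theorem gives I = 0.00046599 + (0.224)(0.2016)² = 0.0095699 kg·m².
Spherical shell: I_cm = (2/3)MR² = (2/3)(0.232)(0.54)² = 0.045101 kg·m²; centre at d = 0.0613 + 0.0613 + 0.079 + 0.079 + 0.54 = 0.8206 m, so the parallel axis theorem gives I = 0.045101 + (0.232)(0.8206)² = 0.20133 kg·m².
Total I = 0.010522 + 0.0095699 + 0.20133 = 0.22142 kg·m².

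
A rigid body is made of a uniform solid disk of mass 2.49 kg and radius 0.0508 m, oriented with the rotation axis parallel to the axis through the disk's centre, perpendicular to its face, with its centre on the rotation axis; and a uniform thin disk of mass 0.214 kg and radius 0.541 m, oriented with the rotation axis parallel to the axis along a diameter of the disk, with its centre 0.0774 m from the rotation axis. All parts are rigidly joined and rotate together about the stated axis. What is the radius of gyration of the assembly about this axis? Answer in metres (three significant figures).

0.0863

Solid disk: I_cm = (1/2)MR² = (1/2)(2.49)(0.0508)² = 0.0032129 kg·m²; axis through the centre, so I = 0.0032129 kg·m².
Thin disk: I_cm = (1/4)MR² = (1/4)(0.214)(0.541)² = 0.015658 kg·m²; centre at d = 0.0774 m, so the parallel axis theorem gives I = 0.015658 + (0.214)(0.0774)² = 0.01694 kg·m².
Total I = 0.020153 kg·m²; total mass M = 2.704 kg.
k = √(I/M) = √(0.020153/2.704) = 0.086332 m.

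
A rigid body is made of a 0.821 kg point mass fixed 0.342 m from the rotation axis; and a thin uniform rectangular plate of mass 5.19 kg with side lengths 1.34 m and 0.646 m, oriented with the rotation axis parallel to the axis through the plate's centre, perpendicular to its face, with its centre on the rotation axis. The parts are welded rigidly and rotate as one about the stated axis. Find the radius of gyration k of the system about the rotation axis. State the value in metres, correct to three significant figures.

Point mass: I_cm = 0; centre at d = 0.342 m, so I = I_cm + Md² gives I = 0 + (0.821)(0.342)² = 0.096027 kg·m².
Rectangular plate: I_cm = (1/12)M(a²+b²) = (1/12)(5.19)[(1.34)² + (0.646)²] = 0.95709 kg·m²; axis through the centre, so I = 0.95709 kg·m².
Total I = 1.0531 kg·m²; total mass M = 6.011 kg.
k = √(I/M) = √(1.0531/6.011) = 0.41857 m.

0.419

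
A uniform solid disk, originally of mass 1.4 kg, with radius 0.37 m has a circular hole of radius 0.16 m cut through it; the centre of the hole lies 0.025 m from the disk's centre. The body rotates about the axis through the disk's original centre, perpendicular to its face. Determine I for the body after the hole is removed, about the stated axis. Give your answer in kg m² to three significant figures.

Unpierced body about its centre: I₀ = (1/2)MR² = (1/2)(1.4)(0.37)² = 0.09583 kg m².
The removed disk has mass m = M·(r/R)² = (1.4)(0.16/0.37)² = 0.2618 kg (same uniform areal density).
Its moment of inertia about the rotation axis (parallel-axis theorem): I_hole = (1/2)mr² + md² = (1/2)(0.2618)(0.16)² + (0.2618)(0.025)² = 0.0035146 kg m².
Treating the hole as negative mass, I = I₀ − I_hole = 0.09583 − 0.0035146 = 0.092315 kg m².

0.0923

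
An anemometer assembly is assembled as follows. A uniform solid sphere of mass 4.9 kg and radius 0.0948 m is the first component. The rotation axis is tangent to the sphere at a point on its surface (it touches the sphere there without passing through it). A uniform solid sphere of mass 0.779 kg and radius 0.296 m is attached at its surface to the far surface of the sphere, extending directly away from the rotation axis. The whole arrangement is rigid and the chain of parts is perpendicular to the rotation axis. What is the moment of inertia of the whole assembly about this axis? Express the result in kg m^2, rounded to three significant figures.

0.273

Solid sphere: I_cm = (2/5)MR² = (2/5)(4.9)(0.0948)² = 0.017615 kg m^2; centre at d = 0.0948 m, so the parallel axis theorem gives I = 0.017615 + (4.9)(0.0948)² = 0.061651 kg m^2.
Solid sphere: I_cm = (2/5)MR² = (2/5)(0.779)(0.296)² = 0.027301 kg m^2; centre at d = 0.0948 + 0.0948 + 0.296 = 0.4856 m, so the parallel axis theorem gives I = 0.027301 + (0.779)(0.4856)² = 0.211 kg m^2.
Total I = 0.061651 + 0.211 = 0.27265 kg m^2.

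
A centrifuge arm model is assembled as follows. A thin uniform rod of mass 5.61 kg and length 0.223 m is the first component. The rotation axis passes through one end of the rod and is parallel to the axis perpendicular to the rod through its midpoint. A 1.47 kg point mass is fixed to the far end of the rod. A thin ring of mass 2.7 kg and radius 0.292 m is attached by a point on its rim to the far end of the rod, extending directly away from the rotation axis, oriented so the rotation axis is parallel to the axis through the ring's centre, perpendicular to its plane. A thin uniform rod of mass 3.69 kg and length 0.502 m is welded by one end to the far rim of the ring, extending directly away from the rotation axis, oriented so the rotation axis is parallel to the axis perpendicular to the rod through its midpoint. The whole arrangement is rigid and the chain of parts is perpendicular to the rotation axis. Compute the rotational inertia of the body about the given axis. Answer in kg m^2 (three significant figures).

5.32

Thin rod: I_cm = (1/12)ML² = (1/12)(5.61)(0.223)² = 0.023248 kg m^2; centre at d = 0.1115 m, so the parallel axis theorem gives I = 0.023248 + (5.61)(0.1115)² = 0.092993 kg m^2.
Point mass: I_cm = 0; centre at d = 0.1115 + 0.1115 = 0.223 m, so the parallel axis theorem gives I = 0 + (1.47)(0.223)² = 0.073102 kg m^2.
Thin ring: I_cm = MR² = (2.7)(0.292)² = 0.23021 kg m^2; centre at d = 0.1115 + 0.1115 + 0.292 = 0.515 m, so the parallel axis theorem gives I = 0.23021 + (2.7)(0.515)² = 0.94632 kg m^2.
Thin rod: I_cm = (1/12)ML² = (1/12)(3.69)(0.502)² = 0.077491 kg m^2; centre at d = 0.1115 + 0.1115 + 0.292 + 0.292 + 0.251 = 1.058 m, so the parallel axis theorem gives I = 0.077491 + (3.69)(1.058)² = 4.2079 kg m^2.
Total I = 0.092993 + 0.073102 + 0.94632 + 4.2079 = 5.3204 kg m^2.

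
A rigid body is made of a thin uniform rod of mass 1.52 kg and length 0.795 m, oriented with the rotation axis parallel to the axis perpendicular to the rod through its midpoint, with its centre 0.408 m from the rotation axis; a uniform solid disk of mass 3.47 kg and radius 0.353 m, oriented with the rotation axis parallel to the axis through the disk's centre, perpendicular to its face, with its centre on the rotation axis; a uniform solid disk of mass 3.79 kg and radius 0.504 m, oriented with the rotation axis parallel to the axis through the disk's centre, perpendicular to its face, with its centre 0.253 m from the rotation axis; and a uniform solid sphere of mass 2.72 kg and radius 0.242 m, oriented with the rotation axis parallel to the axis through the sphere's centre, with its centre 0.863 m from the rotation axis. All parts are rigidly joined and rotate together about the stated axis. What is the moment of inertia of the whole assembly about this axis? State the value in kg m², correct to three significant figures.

Thin rod: I_cm = (1/12)ML² = (1/12)(1.52)(0.795)² = 0.080057 kg m²; centre at d = 0.408 m, so I = I_cm + Md² gives I = 0.080057 + (1.52)(0.408)² = 0.33308 kg m².
Solid disk: I_cm = (1/2)MR² = (1/2)(3.47)(0.353)² = 0.2162 kg m²; axis through the centre, so I = 0.2162 kg m².
Solid disk: I_cm = (1/2)MR² = (1/2)(3.79)(0.504)² = 0.48136 kg m²; centre at d = 0.253 m, so I = I_cm + Md² gives I = 0.48136 + (3.79)(0.253)² = 0.72395 kg m².
Solid sphere: I_cm = (2/5)MR² = (2/5)(2.72)(0.242)² = 0.063718 kg m²; centre at d = 0.863 m, so I = I_cm + Md² gives I = 0.063718 + (2.72)(0.863)² = 2.0895 kg m².
Total I = 0.33308 + 0.2162 + 0.72395 + 2.0895 = 3.3627 kg m².

3.36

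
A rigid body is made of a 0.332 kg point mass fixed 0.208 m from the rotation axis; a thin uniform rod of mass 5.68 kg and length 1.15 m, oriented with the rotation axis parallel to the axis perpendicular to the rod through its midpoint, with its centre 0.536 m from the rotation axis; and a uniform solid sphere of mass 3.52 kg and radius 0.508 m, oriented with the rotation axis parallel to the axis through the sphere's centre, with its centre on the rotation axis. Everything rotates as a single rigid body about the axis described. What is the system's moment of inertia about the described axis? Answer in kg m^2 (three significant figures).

Point mass: I_cm = 0; centre at d = 0.208 m, so I = I_cm + Md² gives I = 0 + (0.332)(0.208)² = 0.014364 kg m^2.
Thin rod: I_cm = (1/12)ML² = (1/12)(5.68)(1.15)² = 0.62598 kg m^2; centre at d = 0.536 m, so I = I_cm + Md² gives I = 0.62598 + (5.68)(0.536)² = 2.2578 kg m^2.
Solid sphere: I_cm = (2/5)MR² = (2/5)(3.52)(0.508)² = 0.36335 kg m^2; axis through the centre, so I = 0.36335 kg m^2.
Total I = 0.014364 + 2.2578 + 0.36335 = 2.6355 kg m^2.

2.64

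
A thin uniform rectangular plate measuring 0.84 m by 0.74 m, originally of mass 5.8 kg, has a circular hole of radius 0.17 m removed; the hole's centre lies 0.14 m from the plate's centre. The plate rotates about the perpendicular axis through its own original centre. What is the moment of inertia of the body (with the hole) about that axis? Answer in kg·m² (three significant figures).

Unpierced body about its centre: I₀ = (1/12)M(a²+b²) = (1/12)(5.8)[(0.84)² + (0.74)²] = 0.60571 kg·m².
The removed disk has mass m = M·πr²/(ab) = (5.8)·π(0.17)²/(0.84·0.74) = 0.84716 kg (same uniform areal density).
Its moment of inertia about the rotation axis (parallel-axis theorem): I_hole = (1/2)mr² + md² = (1/2)(0.84716)(0.17)² + (0.84716)(0.14)² = 0.028846 kg·m².
Treating the hole as negative mass, I = I₀ − I_hole = 0.60571 − 0.028846 = 0.57687 kg·m².

0.577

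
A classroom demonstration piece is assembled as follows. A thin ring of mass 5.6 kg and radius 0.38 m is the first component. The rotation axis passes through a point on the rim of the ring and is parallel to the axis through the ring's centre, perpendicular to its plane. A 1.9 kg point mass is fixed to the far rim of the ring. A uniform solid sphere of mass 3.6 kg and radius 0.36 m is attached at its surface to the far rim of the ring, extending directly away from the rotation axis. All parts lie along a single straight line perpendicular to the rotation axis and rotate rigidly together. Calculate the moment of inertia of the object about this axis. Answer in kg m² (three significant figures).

Thin ring: I_cm = MR² = (5.6)(0.38)² = 0.80864 kg m²; centre at d = 0.38 m, so I = I_cm + Md² gives I = 0.80864 + (5.6)(0.38)² = 1.6173 kg m².
Point mass: I_cm = 0; centre at d = 0.38 + 0.38 = 0.76 m, so I = I_cm + Md² gives I = 0 + (1.9)(0.76)² = 1.0974 kg m².
Solid sphere: I_cm = (2/5)MR² = (2/5)(3.6)(0.36)² = 0.18662 kg m²; centre at d = 0.38 + 0.38 + 0.36 = 1.12 m, so I = I_cm + Md² gives I = 0.18662 + (3.6)(1.12)² = 4.7025 kg m².
Total I = 1.6173 + 1.0974 + 4.7025 = 7.4172 kg m².

7.42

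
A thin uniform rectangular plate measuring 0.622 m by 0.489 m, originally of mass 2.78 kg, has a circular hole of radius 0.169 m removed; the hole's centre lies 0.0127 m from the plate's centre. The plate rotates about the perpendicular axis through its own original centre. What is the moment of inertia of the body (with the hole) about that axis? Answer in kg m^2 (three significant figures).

0.133

Unpierced body about its centre: I₀ = (1/12)M(a²+b²) = (1/12)(2.78)[(0.622)² + (0.489)²] = 0.14502 kg m^2.
The removed disk has mass m = M·πr²/(ab) = (2.78)·π(0.169)²/(0.622·0.489) = 0.8201 kg (same uniform areal density).
Its moment of inertia about the rotation axis (parallel-axis theorem): I_hole = (1/2)mr² + md² = (1/2)(0.8201)(0.169)² + (0.8201)(0.0127)² = 0.011844 kg m^2.
Treating the hole as negative mass, I = I₀ − I_hole = 0.14502 − 0.011844 = 0.13318 kg m^2.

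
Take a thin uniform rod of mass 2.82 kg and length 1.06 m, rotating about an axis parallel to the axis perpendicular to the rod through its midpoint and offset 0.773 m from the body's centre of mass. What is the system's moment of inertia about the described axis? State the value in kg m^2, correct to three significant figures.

1.95

I_cm = (1/12)ML² = (1/12)(2.82)(1.06)² = 0.26405 kg m^2; centre at d = 0.773 m, so I = I_cm + Md² gives I = 0.26405 + (2.82)(0.773)² = 1.9491 kg m^2.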